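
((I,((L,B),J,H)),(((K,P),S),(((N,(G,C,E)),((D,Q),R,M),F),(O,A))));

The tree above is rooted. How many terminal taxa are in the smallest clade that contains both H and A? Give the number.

19

The MRCA of H and A is the root, so the clade is the entire tree.
That clade contains 19 terminal taxa: A, B, C, D, E, F, G, H, I, J, K, L, M, N, O, P, Q, R, S.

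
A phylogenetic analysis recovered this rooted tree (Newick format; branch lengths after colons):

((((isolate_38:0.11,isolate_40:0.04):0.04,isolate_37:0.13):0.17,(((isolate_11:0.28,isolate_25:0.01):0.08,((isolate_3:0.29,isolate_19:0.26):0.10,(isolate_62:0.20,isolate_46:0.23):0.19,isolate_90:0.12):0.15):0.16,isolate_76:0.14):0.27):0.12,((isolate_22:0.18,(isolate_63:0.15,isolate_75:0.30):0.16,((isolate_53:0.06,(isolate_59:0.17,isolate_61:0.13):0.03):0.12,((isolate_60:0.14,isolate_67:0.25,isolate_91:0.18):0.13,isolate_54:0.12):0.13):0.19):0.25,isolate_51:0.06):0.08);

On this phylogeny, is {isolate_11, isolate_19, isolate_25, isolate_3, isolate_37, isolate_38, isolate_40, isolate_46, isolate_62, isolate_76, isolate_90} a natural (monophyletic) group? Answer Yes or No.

The most recent common ancestor of these taxa subtends (((isolate_38,isolate_40),isolate_37),(((isolate_11,isolate_25),((isolate_3,isolate_19),(isolate_62,isolate_46),isolate_90)),isolate_76)).
That clade has exactly 11 tips — every listed taxon and nothing else — so the group is monophyletic.

Yes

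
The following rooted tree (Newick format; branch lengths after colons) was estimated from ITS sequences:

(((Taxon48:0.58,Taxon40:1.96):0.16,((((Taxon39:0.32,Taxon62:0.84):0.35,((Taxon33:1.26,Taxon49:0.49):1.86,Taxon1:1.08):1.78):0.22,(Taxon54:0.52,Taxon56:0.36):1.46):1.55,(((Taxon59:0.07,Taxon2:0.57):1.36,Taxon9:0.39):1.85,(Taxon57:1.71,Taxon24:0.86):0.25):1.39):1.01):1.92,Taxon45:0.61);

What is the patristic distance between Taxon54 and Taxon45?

The path runs Taxon54 → … → MRCA → … → Taxon45; the MRCA is the root of the tree.
Branch lengths along that path: 0.52 + 1.46 + 1.55 + 1.01 + 1.92 + 0.61 = 7.07.

7.07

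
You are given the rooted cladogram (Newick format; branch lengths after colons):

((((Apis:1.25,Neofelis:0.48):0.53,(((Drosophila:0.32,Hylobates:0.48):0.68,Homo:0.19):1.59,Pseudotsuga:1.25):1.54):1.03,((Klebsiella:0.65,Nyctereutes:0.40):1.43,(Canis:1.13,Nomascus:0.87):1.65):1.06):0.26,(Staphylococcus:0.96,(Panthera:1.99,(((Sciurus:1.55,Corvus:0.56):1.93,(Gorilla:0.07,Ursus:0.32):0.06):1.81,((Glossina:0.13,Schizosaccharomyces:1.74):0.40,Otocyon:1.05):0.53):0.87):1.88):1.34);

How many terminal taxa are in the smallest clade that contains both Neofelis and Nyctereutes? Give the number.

10

The MRCA of Neofelis and Nyctereutes is the node subtending (((Apis,Neofelis),(((Drosophila,Hylobates),Homo),Pseudotsuga)),((Klebsiella,Nyctereutes),(Canis,Nomascus))).
That clade contains 10 terminal taxa: Apis, Canis, Drosophila, Homo, Hylobates, Klebsiella, Neofelis, Nomascus, Nyctereutes, Pseudotsuga.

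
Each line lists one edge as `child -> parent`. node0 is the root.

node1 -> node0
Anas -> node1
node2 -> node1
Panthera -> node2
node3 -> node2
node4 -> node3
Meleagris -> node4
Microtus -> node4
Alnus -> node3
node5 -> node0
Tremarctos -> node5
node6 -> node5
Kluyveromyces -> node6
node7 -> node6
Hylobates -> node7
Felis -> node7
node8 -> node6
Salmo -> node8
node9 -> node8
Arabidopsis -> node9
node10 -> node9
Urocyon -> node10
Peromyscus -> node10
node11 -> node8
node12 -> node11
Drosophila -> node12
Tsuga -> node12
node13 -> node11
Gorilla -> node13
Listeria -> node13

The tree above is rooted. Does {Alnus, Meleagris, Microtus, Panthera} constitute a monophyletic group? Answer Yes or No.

Yes

The most recent common ancestor of these taxa subtends (Panthera,((Meleagris,Microtus),Alnus)).
That clade has exactly 4 tips — every listed taxon and nothing else — so the group is monophyletic.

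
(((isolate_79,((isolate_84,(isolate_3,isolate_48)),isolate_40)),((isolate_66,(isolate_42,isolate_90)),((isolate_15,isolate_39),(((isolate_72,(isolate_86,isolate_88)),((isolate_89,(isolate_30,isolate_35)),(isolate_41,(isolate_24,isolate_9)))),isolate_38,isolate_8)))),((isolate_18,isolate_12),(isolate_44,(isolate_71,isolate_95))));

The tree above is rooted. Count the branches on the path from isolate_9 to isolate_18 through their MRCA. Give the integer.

The MRCA of isolate_9 and isolate_18 is the root of the tree.
From isolate_9 up to that node: 9 branches. From isolate_18 up to the same node: 3 branches. Total: 9 + 3 = 12.

12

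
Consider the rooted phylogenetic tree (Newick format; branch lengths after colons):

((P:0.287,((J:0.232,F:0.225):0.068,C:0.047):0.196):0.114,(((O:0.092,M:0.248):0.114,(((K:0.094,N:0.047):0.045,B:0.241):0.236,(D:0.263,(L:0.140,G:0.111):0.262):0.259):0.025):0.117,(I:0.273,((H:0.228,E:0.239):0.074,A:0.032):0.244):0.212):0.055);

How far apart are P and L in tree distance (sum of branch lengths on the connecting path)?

1.259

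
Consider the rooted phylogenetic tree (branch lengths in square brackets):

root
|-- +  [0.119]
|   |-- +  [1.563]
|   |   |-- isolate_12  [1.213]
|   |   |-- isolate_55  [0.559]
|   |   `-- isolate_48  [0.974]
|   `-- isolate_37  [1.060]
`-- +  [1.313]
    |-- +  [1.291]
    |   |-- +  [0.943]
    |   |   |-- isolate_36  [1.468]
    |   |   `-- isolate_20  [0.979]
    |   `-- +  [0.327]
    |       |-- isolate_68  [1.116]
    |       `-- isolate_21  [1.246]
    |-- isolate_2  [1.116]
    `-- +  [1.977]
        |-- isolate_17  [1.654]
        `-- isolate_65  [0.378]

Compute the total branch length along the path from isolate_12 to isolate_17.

7.839

The path runs isolate_12 → … → MRCA → … → isolate_17; the MRCA is the root of the tree.
Branch lengths along that path: 1.213 + 1.563 + 0.119 + 1.313 + 1.977 + 1.654 = 7.839.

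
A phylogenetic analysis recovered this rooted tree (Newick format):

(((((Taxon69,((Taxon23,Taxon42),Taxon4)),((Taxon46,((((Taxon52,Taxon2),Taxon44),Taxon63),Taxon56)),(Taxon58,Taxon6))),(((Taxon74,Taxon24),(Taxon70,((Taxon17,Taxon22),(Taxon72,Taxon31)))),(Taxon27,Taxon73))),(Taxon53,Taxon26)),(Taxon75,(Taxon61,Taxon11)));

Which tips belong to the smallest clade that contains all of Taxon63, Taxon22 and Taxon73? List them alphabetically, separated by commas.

Taxon17, Taxon2, Taxon22, Taxon23, Taxon24, Taxon27, Taxon31, Taxon4, Taxon42, Taxon44, Taxon46, Taxon52, Taxon56, Taxon58, Taxon6, Taxon63, Taxon69, Taxon70, Taxon72, Taxon73, Taxon74

Tracing Taxon63: it sits inside (((Taxon52,Taxon2),Taxon44),Taxon63).
Tracing Taxon22: it sits inside (Taxon17,Taxon22).
Tracing Taxon73: it sits inside (Taxon27,Taxon73).
The smallest clade enclosing all 3 is (((Taxon69,((Taxon23,Taxon42),Taxon4)),((Taxon46,((((Taxon52,Taxon2),Taxon44),Taxon63),Taxon56)),(Taxon58,Taxon6))),(((Taxon74,Taxon24),(Taxon70,((Taxon17,Taxon22),(Taxon72,Taxon31)))),(Taxon27,Taxon73))); the answer is its 21 terminal taxa in alphabetical order.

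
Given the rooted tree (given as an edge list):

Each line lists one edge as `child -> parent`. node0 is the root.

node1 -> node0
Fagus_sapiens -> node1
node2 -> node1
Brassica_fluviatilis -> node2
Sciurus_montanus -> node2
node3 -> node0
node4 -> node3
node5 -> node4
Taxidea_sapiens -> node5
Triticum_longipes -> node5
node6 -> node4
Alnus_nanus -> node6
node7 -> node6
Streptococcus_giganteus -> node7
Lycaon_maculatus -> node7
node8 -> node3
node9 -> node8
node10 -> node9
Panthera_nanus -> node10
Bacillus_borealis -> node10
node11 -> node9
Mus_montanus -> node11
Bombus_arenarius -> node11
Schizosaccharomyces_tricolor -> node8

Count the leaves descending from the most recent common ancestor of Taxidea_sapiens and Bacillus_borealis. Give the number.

10

The MRCA of Taxidea_sapiens and Bacillus_borealis is the node subtending (((Taxidea_sapiens,Triticum_longipes),(Alnus_nanus,(Streptococcus_giganteus,Lycaon_maculatus))),(((Panthera_nanus,Bacillus_borealis),(Mus_montanus,Bombus_arenarius)),Schizosaccharomyces_tricolor)).
That clade contains 10 terminal taxa: Alnus_nanus, Bacillus_borealis, Bombus_arenarius, Lycaon_maculatus, Mus_montanus, Panthera_nanus, Schizosaccharomyces_tricolor, Streptococcus_giganteus, Taxidea_sapiens, Triticum_longipes.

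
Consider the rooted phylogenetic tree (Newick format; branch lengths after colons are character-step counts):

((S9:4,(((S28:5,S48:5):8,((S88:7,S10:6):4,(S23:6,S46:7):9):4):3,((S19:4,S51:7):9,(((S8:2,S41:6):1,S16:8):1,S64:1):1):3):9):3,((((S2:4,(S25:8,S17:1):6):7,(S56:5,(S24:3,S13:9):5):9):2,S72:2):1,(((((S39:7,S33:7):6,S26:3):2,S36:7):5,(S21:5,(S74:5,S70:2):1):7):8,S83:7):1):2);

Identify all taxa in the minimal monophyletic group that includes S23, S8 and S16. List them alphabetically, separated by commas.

S10, S16, S19, S23, S28, S41, S46, S48, S51, S64, S8, S88

Tracing S23: it sits inside (S23,S46).
Tracing S8: it sits inside (S8,S41).
Tracing S16: it sits inside ((S8,S41),S16).
The smallest clade enclosing all 3 is (((S28,S48),((S88,S10),(S23,S46))),((S19,S51),(((S8,S41),S16),S64))); the answer is its 12 terminal taxa in alphabetical order.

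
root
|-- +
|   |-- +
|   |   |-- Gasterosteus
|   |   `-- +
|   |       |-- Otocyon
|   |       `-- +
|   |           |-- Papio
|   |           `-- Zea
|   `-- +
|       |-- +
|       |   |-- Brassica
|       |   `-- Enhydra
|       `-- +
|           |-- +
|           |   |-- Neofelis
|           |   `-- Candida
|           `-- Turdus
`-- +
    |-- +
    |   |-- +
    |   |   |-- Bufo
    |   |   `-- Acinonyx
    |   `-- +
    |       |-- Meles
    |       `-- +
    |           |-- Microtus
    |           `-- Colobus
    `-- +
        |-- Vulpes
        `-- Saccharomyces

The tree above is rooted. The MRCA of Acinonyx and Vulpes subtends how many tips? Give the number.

The MRCA of Acinonyx and Vulpes is the node subtending (((Bufo,Acinonyx),(Meles,(Microtus,Colobus))),(Vulpes,Saccharomyces)).
That clade contains 7 terminal taxa: Acinonyx, Bufo, Colobus, Meles, Microtus, Saccharomyces, Vulpes.

7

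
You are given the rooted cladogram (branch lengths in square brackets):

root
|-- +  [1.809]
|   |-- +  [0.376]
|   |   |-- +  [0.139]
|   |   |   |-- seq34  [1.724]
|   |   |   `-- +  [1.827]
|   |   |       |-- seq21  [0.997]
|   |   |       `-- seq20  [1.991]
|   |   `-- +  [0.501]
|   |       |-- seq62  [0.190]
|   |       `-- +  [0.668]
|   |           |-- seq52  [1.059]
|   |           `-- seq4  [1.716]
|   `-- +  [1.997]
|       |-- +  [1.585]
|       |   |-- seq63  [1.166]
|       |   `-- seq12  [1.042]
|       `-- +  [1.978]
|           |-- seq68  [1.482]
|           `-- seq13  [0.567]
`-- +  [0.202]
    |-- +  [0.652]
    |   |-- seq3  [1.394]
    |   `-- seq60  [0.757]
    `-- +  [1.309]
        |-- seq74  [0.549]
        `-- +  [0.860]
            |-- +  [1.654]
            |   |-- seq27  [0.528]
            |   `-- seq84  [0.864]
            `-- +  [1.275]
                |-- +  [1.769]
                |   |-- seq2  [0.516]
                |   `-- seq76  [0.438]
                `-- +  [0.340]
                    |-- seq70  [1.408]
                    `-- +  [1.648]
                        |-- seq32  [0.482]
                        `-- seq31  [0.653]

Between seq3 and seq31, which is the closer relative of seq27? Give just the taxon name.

seq31

The MRCA of seq27 and seq31 subtends ((seq27,seq84),((seq2,seq76),(seq70,(seq32,seq31)))) (7 taxa).
The MRCA of seq27 and seq3 subtends ((seq3,seq60),(seq74,((seq27,seq84),((seq2,seq76),(seq70,(seq32,seq31)))))) (10 taxa).
The first is nested inside the second, so seq27 shares a more recent common ancestor with seq31.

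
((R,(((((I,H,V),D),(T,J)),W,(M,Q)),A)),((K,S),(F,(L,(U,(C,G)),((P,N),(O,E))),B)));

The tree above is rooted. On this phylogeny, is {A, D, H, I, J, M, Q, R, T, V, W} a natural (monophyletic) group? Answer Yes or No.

The most recent common ancestor of these taxa subtends (R,(((((I,H,V),D),(T,J)),W,(M,Q)),A)).
That clade has exactly 11 tips — every listed taxon and nothing else — so the group is monophyletic.

Yes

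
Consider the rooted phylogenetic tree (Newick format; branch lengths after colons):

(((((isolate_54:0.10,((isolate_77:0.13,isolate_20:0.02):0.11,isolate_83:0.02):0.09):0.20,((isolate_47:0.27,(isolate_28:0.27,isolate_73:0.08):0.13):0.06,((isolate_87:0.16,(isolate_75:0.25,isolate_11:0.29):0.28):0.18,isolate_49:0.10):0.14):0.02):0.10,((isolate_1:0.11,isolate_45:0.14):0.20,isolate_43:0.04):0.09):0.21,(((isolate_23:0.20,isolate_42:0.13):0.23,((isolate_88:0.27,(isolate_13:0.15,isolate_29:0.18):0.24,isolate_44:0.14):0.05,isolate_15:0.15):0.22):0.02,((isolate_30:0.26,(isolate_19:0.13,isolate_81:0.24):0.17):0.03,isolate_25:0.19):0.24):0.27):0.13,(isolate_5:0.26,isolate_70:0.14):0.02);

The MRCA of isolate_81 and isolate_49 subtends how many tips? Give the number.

25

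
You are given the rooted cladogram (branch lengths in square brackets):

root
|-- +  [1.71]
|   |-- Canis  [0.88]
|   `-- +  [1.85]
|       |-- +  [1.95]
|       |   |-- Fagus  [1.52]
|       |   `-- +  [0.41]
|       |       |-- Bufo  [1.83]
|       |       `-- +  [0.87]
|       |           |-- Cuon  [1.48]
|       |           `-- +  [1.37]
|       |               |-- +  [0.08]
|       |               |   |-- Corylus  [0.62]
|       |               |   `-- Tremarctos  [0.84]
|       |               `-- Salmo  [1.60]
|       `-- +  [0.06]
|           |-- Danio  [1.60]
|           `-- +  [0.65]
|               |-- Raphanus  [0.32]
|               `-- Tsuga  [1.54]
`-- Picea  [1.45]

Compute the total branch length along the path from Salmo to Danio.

7.86

The path runs Salmo → … → MRCA → … → Danio; the MRCA is the node subtending ((Fagus,(Bufo,(Cuon,((Corylus,Tremarctos),Salmo)))),(Danio,(Raphanus,Tsuga))).
Branch lengths along that path: 1.60 + 1.37 + 0.87 + 0.41 + 1.95 + 0.06 + 1.60 = 7.86.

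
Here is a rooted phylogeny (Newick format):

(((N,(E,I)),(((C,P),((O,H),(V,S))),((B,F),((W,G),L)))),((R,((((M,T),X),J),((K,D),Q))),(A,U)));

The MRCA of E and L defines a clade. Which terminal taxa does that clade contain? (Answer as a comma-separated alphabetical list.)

B, C, E, F, G, H, I, L, N, O, P, S, V, W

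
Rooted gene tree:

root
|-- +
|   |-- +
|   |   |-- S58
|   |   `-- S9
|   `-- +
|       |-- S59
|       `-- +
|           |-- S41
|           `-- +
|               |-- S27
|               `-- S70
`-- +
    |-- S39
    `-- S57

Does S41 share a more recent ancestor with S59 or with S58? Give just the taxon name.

The MRCA of S41 and S59 subtends (S59,(S41,(S27,S70))) (4 taxa).
The MRCA of S41 and S58 subtends ((S58,S9),(S59,(S41,(S27,S70)))) (6 taxa).
The first is nested inside the second, so S41 shares a more recent common ancestor with S59.

S59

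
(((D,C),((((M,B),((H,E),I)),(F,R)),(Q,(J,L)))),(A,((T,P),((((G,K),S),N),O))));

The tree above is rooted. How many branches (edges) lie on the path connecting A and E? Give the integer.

9

The MRCA of A and E is the root of the tree.
From A up to that node: 2 branches. From E up to the same node: 7 branches. Total: 2 + 7 = 9.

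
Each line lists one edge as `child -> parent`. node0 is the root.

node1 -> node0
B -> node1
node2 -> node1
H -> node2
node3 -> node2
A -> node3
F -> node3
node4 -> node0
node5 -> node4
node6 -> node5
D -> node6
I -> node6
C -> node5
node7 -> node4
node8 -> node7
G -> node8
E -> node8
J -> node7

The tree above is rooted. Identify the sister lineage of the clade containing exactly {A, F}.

H

The clade containing exactly {A, F} attaches to the tree at the node subtending (H,(A,F)).
The other lineage descending from that same node — the sister group — is the single tip H.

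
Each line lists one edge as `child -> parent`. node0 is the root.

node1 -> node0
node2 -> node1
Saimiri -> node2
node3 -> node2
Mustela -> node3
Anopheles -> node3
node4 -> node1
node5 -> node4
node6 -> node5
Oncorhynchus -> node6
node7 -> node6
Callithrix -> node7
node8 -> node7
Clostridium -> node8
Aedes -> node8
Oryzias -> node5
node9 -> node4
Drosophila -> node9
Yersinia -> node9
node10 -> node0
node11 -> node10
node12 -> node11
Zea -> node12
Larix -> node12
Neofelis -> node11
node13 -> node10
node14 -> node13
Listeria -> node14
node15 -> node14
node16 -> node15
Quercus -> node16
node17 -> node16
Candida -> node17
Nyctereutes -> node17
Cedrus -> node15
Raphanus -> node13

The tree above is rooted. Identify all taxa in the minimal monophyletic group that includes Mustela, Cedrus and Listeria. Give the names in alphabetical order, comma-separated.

Tracing Mustela: it sits inside (Mustela,Anopheles).
Tracing Cedrus: it sits inside ((Quercus,(Candida,Nyctereutes)),Cedrus).
Tracing Listeria: it sits inside (Listeria,((Quercus,(Candida,Nyctereutes)),Cedrus)).
The smallest clade enclosing all 3 is the whole tree (their MRCA is the root), so the answer is all 19 tips in alphabetical order.

Aedes, Anopheles, Callithrix, Candida, Cedrus, Clostridium, Drosophila, Larix, Listeria, Mustela, Neofelis, Nyctereutes, Oncorhynchus, Oryzias, Quercus, Raphanus, Saimiri, Yersinia, Zea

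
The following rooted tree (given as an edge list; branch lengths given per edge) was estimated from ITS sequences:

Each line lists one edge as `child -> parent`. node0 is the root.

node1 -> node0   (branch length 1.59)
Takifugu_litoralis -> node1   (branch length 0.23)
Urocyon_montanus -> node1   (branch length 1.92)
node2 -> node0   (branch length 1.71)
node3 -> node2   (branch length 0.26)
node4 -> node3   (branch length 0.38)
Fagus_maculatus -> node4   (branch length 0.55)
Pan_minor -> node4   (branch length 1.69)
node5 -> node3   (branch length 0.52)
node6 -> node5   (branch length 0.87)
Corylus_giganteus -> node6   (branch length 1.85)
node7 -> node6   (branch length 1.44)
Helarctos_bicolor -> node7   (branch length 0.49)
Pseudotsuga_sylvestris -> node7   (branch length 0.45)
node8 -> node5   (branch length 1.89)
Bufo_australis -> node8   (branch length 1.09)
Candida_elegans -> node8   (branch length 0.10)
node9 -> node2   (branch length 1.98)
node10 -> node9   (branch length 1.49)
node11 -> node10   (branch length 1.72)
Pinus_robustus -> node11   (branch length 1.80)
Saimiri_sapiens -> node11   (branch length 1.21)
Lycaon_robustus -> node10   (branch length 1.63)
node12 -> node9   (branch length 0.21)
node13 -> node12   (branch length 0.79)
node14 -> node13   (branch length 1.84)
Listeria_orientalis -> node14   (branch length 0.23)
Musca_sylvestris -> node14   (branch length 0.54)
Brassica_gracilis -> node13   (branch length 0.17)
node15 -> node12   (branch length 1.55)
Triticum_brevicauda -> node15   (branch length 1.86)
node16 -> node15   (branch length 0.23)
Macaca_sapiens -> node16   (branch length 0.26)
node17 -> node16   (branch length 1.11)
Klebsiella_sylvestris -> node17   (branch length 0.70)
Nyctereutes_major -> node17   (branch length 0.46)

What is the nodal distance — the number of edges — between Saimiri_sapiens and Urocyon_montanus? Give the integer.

7

The MRCA of Saimiri_sapiens and Urocyon_montanus is the root of the tree.
From Saimiri_sapiens up to that node: 5 branches. From Urocyon_montanus up to the same node: 2 branches. Total: 5 + 2 = 7.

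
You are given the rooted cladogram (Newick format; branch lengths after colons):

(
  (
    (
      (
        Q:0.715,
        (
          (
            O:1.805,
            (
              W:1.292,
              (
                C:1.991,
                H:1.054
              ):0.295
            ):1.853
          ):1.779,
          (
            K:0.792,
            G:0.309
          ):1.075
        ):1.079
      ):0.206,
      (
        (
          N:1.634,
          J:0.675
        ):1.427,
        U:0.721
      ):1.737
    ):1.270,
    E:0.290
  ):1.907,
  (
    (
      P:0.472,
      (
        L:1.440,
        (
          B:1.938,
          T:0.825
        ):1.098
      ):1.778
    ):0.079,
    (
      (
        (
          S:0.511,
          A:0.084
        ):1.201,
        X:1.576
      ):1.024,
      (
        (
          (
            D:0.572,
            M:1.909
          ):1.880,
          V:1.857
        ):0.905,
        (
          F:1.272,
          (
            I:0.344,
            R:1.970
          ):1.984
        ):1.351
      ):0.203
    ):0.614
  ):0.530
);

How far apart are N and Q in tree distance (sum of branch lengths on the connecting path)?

The path runs N → … → MRCA → … → Q; the MRCA is the node subtending ((Q,((O,(W,(C,H))),(K,G))),((N,J),U)).
Branch lengths along that path: 1.634 + 1.427 + 1.737 + 0.206 + 0.715 = 5.719.

5.719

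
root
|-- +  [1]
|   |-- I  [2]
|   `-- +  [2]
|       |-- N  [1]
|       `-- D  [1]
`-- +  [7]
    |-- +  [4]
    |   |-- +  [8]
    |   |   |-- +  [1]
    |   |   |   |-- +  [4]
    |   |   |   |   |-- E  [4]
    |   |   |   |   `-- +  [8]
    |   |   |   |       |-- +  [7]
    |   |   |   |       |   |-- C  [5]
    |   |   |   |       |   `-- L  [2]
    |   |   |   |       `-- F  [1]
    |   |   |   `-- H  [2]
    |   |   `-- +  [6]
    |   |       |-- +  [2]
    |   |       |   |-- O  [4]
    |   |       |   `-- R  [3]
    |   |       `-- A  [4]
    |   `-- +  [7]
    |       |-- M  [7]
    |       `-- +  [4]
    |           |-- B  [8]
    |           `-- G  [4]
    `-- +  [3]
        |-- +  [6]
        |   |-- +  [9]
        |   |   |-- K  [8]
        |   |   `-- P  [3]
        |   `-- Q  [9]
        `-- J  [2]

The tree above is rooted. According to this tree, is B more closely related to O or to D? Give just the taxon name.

O

The MRCA of B and O subtends ((((E,((C,L),F)),H),((O,R),A)),(M,(B,G))) (11 taxa).
The MRCA of B and D is the root, subtending the entire tree (18 taxa).
The first is nested inside the second, so B shares a more recent common ancestor with O.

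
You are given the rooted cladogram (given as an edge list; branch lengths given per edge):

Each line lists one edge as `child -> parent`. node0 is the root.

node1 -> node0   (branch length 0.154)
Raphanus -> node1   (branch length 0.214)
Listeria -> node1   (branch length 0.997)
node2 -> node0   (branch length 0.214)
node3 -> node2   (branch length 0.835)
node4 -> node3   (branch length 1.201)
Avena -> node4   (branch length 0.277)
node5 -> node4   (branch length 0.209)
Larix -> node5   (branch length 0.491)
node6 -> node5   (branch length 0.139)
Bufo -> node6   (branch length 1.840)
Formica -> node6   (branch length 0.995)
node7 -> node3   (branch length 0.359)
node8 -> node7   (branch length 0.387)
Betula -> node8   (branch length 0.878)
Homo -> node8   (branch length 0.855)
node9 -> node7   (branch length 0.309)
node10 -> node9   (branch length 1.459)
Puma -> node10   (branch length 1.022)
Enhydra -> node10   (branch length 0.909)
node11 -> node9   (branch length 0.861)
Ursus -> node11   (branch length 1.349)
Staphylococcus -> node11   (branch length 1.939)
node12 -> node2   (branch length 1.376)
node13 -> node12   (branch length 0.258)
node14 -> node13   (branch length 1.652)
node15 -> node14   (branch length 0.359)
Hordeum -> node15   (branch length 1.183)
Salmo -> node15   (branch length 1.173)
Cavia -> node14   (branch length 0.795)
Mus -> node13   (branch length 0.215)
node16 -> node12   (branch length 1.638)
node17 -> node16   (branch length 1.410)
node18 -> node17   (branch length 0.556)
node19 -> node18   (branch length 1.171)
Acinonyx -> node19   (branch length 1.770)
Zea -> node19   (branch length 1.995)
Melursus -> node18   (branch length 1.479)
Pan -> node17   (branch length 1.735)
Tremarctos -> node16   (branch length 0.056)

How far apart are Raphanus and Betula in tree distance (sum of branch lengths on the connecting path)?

3.041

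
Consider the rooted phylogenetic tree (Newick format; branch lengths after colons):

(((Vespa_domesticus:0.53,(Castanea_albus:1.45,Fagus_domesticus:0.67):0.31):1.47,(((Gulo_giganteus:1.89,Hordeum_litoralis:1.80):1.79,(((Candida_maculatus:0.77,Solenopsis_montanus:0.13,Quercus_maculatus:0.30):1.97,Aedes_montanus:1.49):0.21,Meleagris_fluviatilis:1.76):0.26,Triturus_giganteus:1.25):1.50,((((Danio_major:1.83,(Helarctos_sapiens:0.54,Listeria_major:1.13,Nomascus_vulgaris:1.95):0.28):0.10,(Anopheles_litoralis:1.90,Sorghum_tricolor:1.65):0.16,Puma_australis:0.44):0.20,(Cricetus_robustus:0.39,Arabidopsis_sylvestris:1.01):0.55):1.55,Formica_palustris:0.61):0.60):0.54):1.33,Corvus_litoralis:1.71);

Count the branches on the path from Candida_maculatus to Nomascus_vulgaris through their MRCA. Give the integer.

The MRCA of Candida_maculatus and Nomascus_vulgaris is the node subtending (((Gulo_giganteus,Hordeum_litoralis),(((Candida_maculatus,Solenopsis_montanus,Quercus_maculatus),Aedes_montanus),Meleagris_fluviatilis),Triturus_giganteus),((((Danio_major,(Helarctos_sapiens,Listeria_major,Nomascus_vulgaris)),(Anopheles_litoralis,Sorghum_tricolor),Puma_australis),(Cricetus_robustus,Arabidopsis_sylvestris)),Formica_palustris)).
From Candida_maculatus up to that node: 5 branches. From Nomascus_vulgaris up to the same node: 6 branches. Total: 5 + 6 = 11.

11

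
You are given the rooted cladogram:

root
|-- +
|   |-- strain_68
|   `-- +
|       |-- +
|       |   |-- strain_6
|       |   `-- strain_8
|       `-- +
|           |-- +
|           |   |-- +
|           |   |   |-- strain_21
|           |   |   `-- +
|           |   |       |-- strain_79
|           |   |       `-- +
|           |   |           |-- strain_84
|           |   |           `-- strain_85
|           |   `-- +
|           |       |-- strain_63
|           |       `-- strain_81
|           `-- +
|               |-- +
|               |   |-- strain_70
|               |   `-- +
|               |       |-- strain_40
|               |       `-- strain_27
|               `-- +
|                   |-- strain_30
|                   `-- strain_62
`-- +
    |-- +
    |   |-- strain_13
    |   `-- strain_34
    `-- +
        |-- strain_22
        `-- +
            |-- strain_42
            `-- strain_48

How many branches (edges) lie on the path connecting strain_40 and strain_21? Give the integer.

7

The MRCA of strain_40 and strain_21 is the node subtending (((strain_21,(strain_79,(strain_84,strain_85))),(strain_63,strain_81)),((strain_70,(strain_40,strain_27)),(strain_30,strain_62))).
From strain_40 up to that node: 4 branches. From strain_21 up to the same node: 3 branches. Total: 4 + 3 = 7.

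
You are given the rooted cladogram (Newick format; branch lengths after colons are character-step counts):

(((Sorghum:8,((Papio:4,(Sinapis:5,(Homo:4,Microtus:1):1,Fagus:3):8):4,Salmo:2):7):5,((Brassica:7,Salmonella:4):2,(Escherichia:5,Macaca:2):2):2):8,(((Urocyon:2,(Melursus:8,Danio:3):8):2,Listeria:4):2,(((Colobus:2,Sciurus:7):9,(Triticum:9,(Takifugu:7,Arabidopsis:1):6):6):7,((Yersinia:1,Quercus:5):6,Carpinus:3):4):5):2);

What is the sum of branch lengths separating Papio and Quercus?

The path runs Papio → … → MRCA → … → Quercus; the MRCA is the root of the tree.
Branch lengths along that path: 4 + 4 + 7 + 5 + 8 + 2 + 5 + 4 + 6 + 5 = 50.

50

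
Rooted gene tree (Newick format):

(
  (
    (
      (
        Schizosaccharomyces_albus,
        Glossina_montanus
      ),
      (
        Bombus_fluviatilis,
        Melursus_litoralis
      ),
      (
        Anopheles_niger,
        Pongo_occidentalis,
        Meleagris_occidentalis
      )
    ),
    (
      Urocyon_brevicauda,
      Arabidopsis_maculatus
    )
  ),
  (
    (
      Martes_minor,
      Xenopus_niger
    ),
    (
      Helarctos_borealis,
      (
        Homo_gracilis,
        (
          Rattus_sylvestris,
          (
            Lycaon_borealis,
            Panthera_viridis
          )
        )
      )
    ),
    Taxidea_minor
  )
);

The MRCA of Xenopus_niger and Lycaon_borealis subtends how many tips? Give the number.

The MRCA of Xenopus_niger and Lycaon_borealis is the node subtending ((Martes_minor,Xenopus_niger),(Helarctos_borealis,(Homo_gracilis,(Rattus_sylvestris,(Lycaon_borealis,Panthera_viridis)))),Taxidea_minor).
That clade contains 8 terminal taxa: Helarctos_borealis, Homo_gracilis, Lycaon_borealis, Martes_minor, Panthera_viridis, Rattus_sylvestris, Taxidea_minor, Xenopus_niger.

8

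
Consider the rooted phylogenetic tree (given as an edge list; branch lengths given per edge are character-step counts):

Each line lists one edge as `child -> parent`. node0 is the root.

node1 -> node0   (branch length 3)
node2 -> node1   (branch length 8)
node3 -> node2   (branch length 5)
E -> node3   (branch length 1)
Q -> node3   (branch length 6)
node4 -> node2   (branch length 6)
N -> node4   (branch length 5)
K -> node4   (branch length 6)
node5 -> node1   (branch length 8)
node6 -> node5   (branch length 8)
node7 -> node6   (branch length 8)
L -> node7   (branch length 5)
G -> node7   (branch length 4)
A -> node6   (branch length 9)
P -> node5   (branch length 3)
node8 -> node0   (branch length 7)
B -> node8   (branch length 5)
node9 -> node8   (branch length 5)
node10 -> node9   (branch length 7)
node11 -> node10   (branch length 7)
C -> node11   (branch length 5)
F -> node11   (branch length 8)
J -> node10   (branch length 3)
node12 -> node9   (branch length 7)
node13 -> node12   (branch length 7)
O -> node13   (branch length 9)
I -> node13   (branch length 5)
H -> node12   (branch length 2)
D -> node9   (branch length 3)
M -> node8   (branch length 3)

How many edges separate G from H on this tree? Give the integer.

9

The MRCA of G and H is the root of the tree.
From G up to that node: 5 branches. From H up to the same node: 4 branches. Total: 5 + 4 = 9.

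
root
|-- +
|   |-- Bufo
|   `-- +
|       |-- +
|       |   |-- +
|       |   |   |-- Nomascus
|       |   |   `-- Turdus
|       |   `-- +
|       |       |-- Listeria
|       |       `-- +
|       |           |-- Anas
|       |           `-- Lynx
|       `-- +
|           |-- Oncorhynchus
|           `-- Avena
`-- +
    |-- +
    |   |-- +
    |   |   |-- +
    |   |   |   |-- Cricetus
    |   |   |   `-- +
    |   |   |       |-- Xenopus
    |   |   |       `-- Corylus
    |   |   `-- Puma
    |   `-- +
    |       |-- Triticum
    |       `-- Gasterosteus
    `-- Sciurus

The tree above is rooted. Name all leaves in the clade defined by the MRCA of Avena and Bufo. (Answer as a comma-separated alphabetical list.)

Anas, Avena, Bufo, Listeria, Lynx, Nomascus, Oncorhynchus, Turdus

Tracing Avena: it sits inside (Oncorhynchus,Avena).
Tracing Bufo: it sits inside (Bufo,(((Nomascus,Turdus),(Listeria,(Anas,Lynx))),(Oncorhynchus,Avena))).
The smallest clade enclosing both is (Bufo,(((Nomascus,Turdus),(Listeria,(Anas,Lynx))),(Oncorhynchus,Avena))); the answer is its 8 terminal taxa in alphabetical order.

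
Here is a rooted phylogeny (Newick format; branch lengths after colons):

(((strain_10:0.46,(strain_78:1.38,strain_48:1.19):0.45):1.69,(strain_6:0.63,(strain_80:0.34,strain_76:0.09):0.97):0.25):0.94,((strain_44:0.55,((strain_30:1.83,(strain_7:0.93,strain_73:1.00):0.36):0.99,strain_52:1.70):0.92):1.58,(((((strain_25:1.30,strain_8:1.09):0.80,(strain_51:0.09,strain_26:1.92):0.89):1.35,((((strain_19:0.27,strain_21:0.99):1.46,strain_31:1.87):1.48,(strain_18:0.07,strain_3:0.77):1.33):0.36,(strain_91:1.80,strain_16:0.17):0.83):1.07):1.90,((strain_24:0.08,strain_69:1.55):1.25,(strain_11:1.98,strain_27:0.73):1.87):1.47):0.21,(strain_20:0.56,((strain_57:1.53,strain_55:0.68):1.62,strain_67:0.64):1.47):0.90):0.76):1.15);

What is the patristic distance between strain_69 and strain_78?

10.85

The path runs strain_69 → … → MRCA → … → strain_78; the MRCA is the root of the tree.
Branch lengths along that path: 1.55 + 1.25 + 1.47 + 0.21 + 0.76 + 1.15 + 0.94 + 1.69 + 0.45 + 1.38 = 10.85.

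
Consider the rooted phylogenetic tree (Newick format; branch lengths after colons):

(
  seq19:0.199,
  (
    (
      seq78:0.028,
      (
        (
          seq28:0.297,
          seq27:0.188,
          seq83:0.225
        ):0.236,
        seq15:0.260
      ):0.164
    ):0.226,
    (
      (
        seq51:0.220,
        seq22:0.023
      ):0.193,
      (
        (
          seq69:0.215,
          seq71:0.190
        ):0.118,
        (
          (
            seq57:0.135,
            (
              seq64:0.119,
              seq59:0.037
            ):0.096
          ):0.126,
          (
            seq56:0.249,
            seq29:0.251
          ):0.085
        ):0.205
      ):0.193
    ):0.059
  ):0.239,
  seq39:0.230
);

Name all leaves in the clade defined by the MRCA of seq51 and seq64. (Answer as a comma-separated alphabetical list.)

seq22, seq29, seq51, seq56, seq57, seq59, seq64, seq69, seq71

Tracing seq51: it sits inside (seq51,seq22).
Tracing seq64: it sits inside (seq64,seq59).
The smallest clade enclosing both is ((seq51,seq22),((seq69,seq71),((seq57,(seq64,seq59)),(seq56,seq29)))); the answer is its 9 terminal taxa in alphabetical order.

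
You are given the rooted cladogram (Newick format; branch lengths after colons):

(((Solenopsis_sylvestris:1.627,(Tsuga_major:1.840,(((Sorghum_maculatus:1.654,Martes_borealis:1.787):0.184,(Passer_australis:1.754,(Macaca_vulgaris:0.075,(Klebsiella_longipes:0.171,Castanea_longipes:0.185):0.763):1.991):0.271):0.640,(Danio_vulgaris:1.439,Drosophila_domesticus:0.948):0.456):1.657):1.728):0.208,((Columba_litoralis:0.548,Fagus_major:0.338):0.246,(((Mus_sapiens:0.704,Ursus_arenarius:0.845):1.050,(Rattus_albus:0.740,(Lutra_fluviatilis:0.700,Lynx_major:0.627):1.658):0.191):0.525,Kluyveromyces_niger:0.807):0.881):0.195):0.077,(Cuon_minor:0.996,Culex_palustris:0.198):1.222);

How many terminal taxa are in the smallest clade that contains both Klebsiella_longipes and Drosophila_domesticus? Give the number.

8

The MRCA of Klebsiella_longipes and Drosophila_domesticus is the node subtending (((Sorghum_maculatus,Martes_borealis),(Passer_australis,(Macaca_vulgaris,(Klebsiella_longipes,Castanea_longipes)))),(Danio_vulgaris,Drosophila_domesticus)).
That clade contains 8 terminal taxa: Castanea_longipes, Danio_vulgaris, Drosophila_domesticus, Klebsiella_longipes, Macaca_vulgaris, Martes_borealis, Passer_australis, Sorghum_maculatus.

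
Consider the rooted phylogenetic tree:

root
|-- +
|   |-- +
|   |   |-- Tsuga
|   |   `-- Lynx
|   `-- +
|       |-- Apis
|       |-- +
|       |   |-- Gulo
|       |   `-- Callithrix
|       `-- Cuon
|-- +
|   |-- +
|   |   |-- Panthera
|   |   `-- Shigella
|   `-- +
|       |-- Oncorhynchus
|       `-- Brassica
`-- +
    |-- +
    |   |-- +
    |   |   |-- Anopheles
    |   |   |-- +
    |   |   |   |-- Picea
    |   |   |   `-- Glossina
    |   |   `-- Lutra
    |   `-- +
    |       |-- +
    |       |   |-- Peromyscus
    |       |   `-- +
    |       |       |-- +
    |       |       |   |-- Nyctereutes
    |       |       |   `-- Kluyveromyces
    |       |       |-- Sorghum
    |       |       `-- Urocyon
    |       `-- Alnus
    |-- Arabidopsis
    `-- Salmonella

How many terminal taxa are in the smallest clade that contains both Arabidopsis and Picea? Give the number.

12

The MRCA of Arabidopsis and Picea is the node subtending (((Anopheles,(Picea,Glossina),Lutra),((Peromyscus,((Nyctereutes,Kluyveromyces),Sorghum,Urocyon)),Alnus)),Arabidopsis,Salmonella).
That clade contains 12 terminal taxa: Alnus, Anopheles, Arabidopsis, Glossina, Kluyveromyces, Lutra, Nyctereutes, Peromyscus, Picea, Salmonella, Sorghum, Urocyon.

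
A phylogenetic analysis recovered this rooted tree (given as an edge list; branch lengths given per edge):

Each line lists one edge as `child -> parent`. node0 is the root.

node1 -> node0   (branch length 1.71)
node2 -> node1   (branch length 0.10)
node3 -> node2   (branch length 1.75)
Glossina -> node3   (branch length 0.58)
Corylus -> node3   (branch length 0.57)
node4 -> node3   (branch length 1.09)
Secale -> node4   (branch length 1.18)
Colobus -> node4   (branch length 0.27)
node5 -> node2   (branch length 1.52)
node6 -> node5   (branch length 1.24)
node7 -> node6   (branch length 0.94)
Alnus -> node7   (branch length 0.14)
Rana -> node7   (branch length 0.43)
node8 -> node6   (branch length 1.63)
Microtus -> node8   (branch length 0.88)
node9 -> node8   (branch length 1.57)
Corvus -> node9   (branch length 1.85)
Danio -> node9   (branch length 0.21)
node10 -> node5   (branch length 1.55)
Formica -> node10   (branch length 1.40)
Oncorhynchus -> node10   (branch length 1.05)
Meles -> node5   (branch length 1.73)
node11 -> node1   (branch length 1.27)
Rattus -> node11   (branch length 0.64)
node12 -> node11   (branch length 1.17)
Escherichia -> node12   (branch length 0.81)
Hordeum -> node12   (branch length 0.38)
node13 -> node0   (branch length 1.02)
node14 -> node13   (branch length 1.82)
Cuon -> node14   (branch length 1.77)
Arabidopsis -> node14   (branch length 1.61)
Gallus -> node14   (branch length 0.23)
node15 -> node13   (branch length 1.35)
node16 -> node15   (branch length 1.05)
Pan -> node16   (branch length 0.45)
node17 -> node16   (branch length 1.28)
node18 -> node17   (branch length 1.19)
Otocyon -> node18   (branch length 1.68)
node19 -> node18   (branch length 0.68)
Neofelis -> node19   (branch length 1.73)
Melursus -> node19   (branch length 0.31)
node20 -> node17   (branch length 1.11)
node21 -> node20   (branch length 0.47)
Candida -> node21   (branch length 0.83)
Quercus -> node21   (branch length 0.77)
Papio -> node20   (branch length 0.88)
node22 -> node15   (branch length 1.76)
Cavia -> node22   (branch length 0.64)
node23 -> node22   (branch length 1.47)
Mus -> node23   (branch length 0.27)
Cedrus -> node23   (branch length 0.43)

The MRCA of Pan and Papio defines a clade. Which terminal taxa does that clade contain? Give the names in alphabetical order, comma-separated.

Candida, Melursus, Neofelis, Otocyon, Pan, Papio, Quercus

Tracing Pan: it sits inside (Pan,((Otocyon,(Neofelis,Melursus)),((Candida,Quercus),Papio))).
Tracing Papio: it sits inside ((Candida,Quercus),Papio).
The smallest clade enclosing both is (Pan,((Otocyon,(Neofelis,Melursus)),((Candida,Quercus),Papio))); the answer is its 7 terminal taxa in alphabetical order.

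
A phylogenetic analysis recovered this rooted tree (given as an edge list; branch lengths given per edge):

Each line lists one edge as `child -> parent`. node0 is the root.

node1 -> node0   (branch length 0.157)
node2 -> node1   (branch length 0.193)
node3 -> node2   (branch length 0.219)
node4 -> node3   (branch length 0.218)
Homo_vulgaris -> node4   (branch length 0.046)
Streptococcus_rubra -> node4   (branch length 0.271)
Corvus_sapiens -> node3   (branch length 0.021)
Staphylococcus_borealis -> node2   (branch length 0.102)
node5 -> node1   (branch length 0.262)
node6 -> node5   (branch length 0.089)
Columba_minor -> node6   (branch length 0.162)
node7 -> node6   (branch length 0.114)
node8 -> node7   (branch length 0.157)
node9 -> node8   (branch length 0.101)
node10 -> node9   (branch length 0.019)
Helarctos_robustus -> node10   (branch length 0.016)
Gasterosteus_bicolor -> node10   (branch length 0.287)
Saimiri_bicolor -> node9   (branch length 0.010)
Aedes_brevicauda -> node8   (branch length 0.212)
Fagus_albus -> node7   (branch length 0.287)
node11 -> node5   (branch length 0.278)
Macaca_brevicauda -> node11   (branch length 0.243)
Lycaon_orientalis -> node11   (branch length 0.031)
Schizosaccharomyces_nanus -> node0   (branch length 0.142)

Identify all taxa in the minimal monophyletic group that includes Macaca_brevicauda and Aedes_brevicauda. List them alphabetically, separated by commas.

Tracing Macaca_brevicauda: it sits inside (Macaca_brevicauda,Lycaon_orientalis).
Tracing Aedes_brevicauda: it sits inside (((Helarctos_robustus,Gasterosteus_bicolor),Saimiri_bicolor),Aedes_brevicauda).
The smallest clade enclosing both is ((Columba_minor,((((Helarctos_robustus,Gasterosteus_bicolor),Saimiri_bicolor),Aedes_brevicauda),Fagus_albus)),(Macaca_brevicauda,Lycaon_orientalis)); the answer is its 8 terminal taxa in alphabetical order.

Aedes_brevicauda, Columba_minor, Fagus_albus, Gasterosteus_bicolor, Helarctos_robustus, Lycaon_orientalis, Macaca_brevicauda, Saimiri_bicolor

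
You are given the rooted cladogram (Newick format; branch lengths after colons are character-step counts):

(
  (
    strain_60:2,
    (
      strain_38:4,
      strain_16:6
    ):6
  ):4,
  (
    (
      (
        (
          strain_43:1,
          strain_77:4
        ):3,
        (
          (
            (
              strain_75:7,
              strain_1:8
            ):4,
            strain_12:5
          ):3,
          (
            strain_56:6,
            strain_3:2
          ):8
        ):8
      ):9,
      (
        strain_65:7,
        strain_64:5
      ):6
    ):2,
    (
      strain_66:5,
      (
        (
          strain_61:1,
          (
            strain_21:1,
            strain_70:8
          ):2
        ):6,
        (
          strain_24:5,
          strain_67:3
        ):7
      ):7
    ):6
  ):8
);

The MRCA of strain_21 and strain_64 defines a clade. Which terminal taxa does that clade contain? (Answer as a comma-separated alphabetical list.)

Tracing strain_21: it sits inside (strain_21,strain_70).
Tracing strain_64: it sits inside (strain_65,strain_64).
The smallest clade enclosing both is ((((strain_43,strain_77),(((strain_75,strain_1),strain_12),(strain_56,strain_3))),(strain_65,strain_64)),(strain_66,((strain_61,(strain_21,strain_70)),(strain_24,strain_67)))); the answer is its 15 terminal taxa in alphabetical order.

strain_1, strain_12, strain_21, strain_24, strain_3, strain_43, strain_56, strain_61, strain_64, strain_65, strain_66, strain_67, strain_70, strain_75, strain_77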